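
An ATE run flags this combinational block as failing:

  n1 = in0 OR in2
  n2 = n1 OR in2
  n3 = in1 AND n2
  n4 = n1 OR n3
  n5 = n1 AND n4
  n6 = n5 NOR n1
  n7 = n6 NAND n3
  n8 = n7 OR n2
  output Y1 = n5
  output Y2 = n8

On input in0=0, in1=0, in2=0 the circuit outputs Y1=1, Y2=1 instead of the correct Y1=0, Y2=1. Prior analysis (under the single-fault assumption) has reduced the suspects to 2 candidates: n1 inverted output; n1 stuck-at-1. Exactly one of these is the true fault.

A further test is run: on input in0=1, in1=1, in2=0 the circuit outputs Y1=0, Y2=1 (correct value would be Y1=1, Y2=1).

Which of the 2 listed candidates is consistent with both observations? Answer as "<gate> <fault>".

n1 inverted output

Evaluate each candidate on input in0=1, in1=1, in2=0:
  n1 inverted output: n1=0 [inverted output], n2=0, n3=0, n4=0, n5=0, n6=1, n7=1, n8=1 → Y1=0, Y2=1 — matches
  n1 stuck-at-1: n1=1 [stuck-at-1], n2=1, n3=1, n4=1, n5=1, n6=0, n7=1, n8=1 → Y1=1, Y2=1 — eliminated
Only n1 inverted output reproduces the observed Y1=0, Y2=1.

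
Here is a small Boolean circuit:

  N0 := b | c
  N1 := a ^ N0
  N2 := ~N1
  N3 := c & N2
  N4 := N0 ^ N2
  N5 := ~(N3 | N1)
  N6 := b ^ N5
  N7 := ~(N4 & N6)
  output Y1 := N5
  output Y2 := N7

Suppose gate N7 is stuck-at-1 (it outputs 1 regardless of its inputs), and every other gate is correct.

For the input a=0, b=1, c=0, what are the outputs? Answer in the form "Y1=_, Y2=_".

Propagate with N7 forced: N0=1, N1=1, N2=0, N3=0, N4=1, N5=0, N6=1, N7=1 [stuck-at-1].
So the outputs are Y1=0, Y2=1. (Without the fault they would be Y1=0, Y2=0.)

Y1=0, Y2=1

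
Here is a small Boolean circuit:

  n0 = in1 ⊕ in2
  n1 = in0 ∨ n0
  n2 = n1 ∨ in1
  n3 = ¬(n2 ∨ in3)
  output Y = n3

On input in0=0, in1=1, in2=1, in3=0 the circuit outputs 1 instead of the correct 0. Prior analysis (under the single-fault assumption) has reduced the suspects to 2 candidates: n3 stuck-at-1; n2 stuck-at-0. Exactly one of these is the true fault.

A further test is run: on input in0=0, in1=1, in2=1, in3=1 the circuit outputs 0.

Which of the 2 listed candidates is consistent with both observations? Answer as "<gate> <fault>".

n2 stuck-at-0

Evaluate each candidate on input in0=0, in1=1, in2=1, in3=1:
  n3 stuck-at-1: n0=0, n1=0, n2=1, n3=1 [stuck-at-1] → 1 — eliminated
  n2 stuck-at-0: n0=0, n1=0, n2=0 [stuck-at-0], n3=0 → 0 — matches
Only n2 stuck-at-0 reproduces the observed 0.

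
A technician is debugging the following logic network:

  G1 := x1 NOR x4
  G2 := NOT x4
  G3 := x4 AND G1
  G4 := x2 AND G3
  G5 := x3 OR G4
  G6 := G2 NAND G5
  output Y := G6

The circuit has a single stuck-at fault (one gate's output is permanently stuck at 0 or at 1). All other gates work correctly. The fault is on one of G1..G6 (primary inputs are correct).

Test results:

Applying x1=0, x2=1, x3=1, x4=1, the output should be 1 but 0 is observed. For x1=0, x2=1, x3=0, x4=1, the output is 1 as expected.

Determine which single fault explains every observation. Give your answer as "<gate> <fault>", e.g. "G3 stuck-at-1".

G2 stuck-at-1

Fault-free values for test 1 (x1=0, x2=1, x3=1, x4=1): G1=0, G2=0, G3=0, G4=0, G5=1, G6=1, giving Y=1. Observed 0.
Test 1: faults giving observed 0 are {G2 stuck-at-1, G6 stuck-at-0}.
Test 2 (x1=0, x2=1, x3=0, x4=1): fault-free G1=0, G2=0, G3=0, G4=0, G5=0, G6=1 → 1; observed 1. Eliminates G6 stuck-at-0.
Only G2 stuck-at-1 is consistent with every test.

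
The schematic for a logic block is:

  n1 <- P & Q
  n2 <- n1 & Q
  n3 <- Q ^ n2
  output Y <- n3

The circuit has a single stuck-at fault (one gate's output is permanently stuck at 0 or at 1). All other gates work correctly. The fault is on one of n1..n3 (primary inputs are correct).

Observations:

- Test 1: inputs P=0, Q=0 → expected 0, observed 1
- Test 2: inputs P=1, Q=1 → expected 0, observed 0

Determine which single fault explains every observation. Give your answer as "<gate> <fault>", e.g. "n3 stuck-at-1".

n2 stuck-at-1

Fault-free values for test 1 (P=0, Q=0): n1=0, n2=0, n3=0, giving Y=0. Observed 1.
Test 1: faults giving observed 1 are {n2 stuck-at-1, n3 stuck-at-1}.
Test 2 (P=1, Q=1): fault-free n1=1, n2=1, n3=0 → 0; observed 0. Eliminates n3 stuck-at-1.
Only n2 stuck-at-1 is consistent with every test.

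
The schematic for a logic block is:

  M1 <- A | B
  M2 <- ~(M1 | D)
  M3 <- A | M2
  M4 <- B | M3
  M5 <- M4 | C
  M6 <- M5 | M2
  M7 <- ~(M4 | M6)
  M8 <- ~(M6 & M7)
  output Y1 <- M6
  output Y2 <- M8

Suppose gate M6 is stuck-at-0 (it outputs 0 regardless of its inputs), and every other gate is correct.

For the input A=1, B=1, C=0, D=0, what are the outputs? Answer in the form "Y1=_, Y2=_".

Propagate with M6 forced: M1=1, M2=0, M3=1, M4=1, M5=1, M6=0 [stuck-at-0], M7=0, M8=1.
So the outputs are Y1=0, Y2=1. (Without the fault they would be Y1=1, Y2=1.)

Y1=0, Y2=1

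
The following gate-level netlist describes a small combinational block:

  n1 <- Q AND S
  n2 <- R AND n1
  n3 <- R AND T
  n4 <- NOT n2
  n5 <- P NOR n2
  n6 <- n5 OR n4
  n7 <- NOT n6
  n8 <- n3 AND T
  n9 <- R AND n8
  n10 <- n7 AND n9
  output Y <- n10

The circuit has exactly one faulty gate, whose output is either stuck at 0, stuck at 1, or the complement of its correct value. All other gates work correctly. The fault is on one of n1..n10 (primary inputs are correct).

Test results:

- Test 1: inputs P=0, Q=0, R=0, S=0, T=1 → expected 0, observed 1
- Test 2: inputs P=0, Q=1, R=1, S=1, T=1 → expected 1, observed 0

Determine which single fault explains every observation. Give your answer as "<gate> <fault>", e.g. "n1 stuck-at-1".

n10 inverted output

Fault-free values for test 1 (P=0, Q=0, R=0, S=0, T=1): n1=0, n2=0, n3=0, n4=1, n5=1, n6=1, n7=0, n8=0, n9=0, n10=0, giving Y=0. Observed 1.
Test 1: faults giving observed 1 are {n10 stuck-at-1, n10 inverted output}.
Test 2 (P=0, Q=1, R=1, S=1, T=1): fault-free n1=1, n2=1, n3=1, n4=0, n5=0, n6=0, n7=1, n8=1, n9=1, n10=1 → 1; observed 0. Eliminates n10 stuck-at-1.
Only n10 inverted output is consistent with every test.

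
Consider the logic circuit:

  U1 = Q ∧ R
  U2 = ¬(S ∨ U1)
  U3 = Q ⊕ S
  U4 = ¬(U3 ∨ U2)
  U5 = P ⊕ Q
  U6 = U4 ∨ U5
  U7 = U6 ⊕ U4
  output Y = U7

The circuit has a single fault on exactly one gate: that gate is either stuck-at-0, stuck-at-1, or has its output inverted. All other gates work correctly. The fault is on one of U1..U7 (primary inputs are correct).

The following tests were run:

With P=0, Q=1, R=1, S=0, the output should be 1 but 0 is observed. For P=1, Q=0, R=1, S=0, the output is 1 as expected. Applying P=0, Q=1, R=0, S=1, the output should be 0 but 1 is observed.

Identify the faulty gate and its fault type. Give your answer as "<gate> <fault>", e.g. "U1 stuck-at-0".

U3 inverted output

Fault-free values for test 1 (P=0, Q=1, R=1, S=0): U1=1, U2=0, U3=1, U4=0, U5=1, U6=1, U7=1, giving Y=1. Observed 0.
Test 1: faults giving observed 0 are {U3 stuck-at-0, U3 inverted output, U4 stuck-at-1, U4 inverted output, U5 stuck-at-0, U5 inverted output, U6 stuck-at-0, U6 inverted output, U7 stuck-at-0, U7 inverted output}.
Test 2 (P=1, Q=0, R=1, S=0): fault-free U1=0, U2=1, U3=0, U4=0, U5=1, U6=1, U7=1 → 1; observed 1. Eliminates U4 stuck-at-1, U4 inverted output, U5 stuck-at-0, U5 inverted output, U6 stuck-at-0, U6 inverted output, U7 stuck-at-0, U7 inverted output.
Test 3 (P=0, Q=1, R=0, S=1): fault-free U1=0, U2=0, U3=0, U4=1, U5=1, U6=1, U7=0 → 0; observed 1. Eliminates U3 stuck-at-0.
Only U3 inverted output is consistent with every test.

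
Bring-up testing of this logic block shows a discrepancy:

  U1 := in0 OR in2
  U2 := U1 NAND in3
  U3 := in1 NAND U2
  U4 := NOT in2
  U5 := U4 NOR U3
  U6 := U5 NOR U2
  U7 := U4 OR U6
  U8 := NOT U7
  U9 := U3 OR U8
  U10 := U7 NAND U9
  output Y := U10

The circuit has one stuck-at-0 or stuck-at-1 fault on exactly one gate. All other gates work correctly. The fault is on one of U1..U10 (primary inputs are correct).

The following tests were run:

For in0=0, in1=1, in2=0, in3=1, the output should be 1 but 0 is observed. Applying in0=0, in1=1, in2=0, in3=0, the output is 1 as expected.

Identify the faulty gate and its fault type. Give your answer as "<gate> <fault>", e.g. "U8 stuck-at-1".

Fault-free values for test 1 (in0=0, in1=1, in2=0, in3=1): U1=0, U2=1, U3=0, U4=1, U5=0, U6=0, U7=1, U8=0, U9=0, U10=1, giving Y=1. Observed 0.
Test 1: faults giving observed 0 are {U1 stuck-at-1, U2 stuck-at-0, U3 stuck-at-1, U8 stuck-at-1, U9 stuck-at-1, U10 stuck-at-0}.
Test 2 (in0=0, in1=1, in2=0, in3=0): fault-free U1=0, U2=1, U3=0, U4=1, U5=0, U6=0, U7=1, U8=0, U9=0, U10=1 → 1; observed 1. Eliminates U2 stuck-at-0, U3 stuck-at-1, U8 stuck-at-1, U9 stuck-at-1, U10 stuck-at-0.
Only U1 stuck-at-1 is consistent with every test.

U1 stuck-at-1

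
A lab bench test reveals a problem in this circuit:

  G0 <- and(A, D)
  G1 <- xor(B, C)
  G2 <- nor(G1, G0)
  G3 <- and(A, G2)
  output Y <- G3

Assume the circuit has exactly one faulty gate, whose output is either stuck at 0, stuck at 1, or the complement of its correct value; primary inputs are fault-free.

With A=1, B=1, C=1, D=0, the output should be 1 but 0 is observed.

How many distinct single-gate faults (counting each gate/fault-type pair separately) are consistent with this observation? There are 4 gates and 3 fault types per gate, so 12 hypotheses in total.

8

Fault-free: G0=0, G1=0, G2=1, G3=1 → 1. Observed 0.
  G0 stuck-at-0: output 1 ✗
  G0 stuck-at-1: output 0 ✓
  G0 inverted output: output 0 ✓
  G1 stuck-at-0: output 1 ✗
  G1 stuck-at-1: output 0 ✓
  G1 inverted output: output 0 ✓
  G2 stuck-at-0: output 0 ✓
  G2 stuck-at-1: output 1 ✗
  G2 inverted output: output 0 ✓
  G3 stuck-at-0: output 0 ✓
  G3 stuck-at-1: output 1 ✗
  G3 inverted output: output 0 ✓
Consistent faults: {G0 stuck-at-1, G0 inverted output, G1 stuck-at-1, G1 inverted output, G2 stuck-at-0, G2 inverted output, G3 stuck-at-0, G3 inverted output} — 8 in all.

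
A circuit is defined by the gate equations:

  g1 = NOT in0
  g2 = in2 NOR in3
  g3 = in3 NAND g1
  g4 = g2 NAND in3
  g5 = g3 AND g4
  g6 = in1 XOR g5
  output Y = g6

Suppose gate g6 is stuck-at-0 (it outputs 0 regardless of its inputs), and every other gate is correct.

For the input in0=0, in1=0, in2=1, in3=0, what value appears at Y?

0

Propagate with g6 forced: g1=1, g2=0, g3=1, g4=1, g5=1, g6=0 [stuck-at-0].
So Y = 0. (Without the fault it would be 1.)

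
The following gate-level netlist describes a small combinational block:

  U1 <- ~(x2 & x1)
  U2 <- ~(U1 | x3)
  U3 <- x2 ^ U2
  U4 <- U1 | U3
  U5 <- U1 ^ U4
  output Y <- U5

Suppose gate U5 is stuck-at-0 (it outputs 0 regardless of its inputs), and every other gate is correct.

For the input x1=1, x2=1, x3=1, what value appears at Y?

0

Propagate with U5 forced: U1=0, U2=0, U3=1, U4=1, U5=0 [stuck-at-0].
So Y = 0. (Without the fault it would be 1.)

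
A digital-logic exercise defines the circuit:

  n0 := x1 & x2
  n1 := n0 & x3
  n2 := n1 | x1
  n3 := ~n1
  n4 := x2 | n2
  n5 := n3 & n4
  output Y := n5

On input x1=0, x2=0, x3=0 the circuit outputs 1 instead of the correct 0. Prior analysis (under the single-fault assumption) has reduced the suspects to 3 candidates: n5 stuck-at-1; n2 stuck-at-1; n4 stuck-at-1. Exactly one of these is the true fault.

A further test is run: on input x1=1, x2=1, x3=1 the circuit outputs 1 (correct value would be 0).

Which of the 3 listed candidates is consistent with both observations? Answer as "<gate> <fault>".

n5 stuck-at-1

Evaluate each candidate on input x1=1, x2=1, x3=1:
  n5 stuck-at-1: n0=1, n1=1, n2=1, n3=0, n4=1, n5=1 [stuck-at-1] → 1 — matches
  n2 stuck-at-1: n0=1, n1=1, n2=1 [stuck-at-1], n3=0, n4=1, n5=0 → 0 — eliminated
  n4 stuck-at-1: n0=1, n1=1, n2=1, n3=0, n4=1 [stuck-at-1], n5=0 → 0 — eliminated
Only n5 stuck-at-1 reproduces the observed 1.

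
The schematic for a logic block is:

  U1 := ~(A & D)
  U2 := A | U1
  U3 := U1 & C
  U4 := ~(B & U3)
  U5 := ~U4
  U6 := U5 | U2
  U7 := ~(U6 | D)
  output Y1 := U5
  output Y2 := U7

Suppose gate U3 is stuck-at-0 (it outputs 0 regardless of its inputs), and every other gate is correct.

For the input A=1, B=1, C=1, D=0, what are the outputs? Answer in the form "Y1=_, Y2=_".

Propagate with U3 forced: U1=1, U2=1, U3=0 [stuck-at-0], U4=1, U5=0, U6=1, U7=0.
So the outputs are Y1=0, Y2=0. (Without the fault they would be Y1=1, Y2=0.)

Y1=0, Y2=0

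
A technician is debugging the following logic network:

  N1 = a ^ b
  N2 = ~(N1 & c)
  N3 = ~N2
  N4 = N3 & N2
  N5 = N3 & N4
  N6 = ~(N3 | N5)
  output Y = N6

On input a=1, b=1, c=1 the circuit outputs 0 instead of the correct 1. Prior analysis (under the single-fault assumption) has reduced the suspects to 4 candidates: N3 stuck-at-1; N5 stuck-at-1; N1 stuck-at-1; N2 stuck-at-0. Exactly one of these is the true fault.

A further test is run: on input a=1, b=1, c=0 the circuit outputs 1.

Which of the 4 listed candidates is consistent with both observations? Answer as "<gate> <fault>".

N1 stuck-at-1

Evaluate each candidate on input a=1, b=1, c=0:
  N3 stuck-at-1: N1=0, N2=1, N3=1 [stuck-at-1], N4=1, N5=1, N6=0 → 0 — eliminated
  N5 stuck-at-1: N1=0, N2=1, N3=0, N4=0, N5=1 [stuck-at-1], N6=0 → 0 — eliminated
  N1 stuck-at-1: N1=1 [stuck-at-1], N2=1, N3=0, N4=0, N5=0, N6=1 → 1 — matches
  N2 stuck-at-0: N1=0, N2=0 [stuck-at-0], N3=1, N4=0, N5=0, N6=0 → 0 — eliminated
Only N1 stuck-at-1 reproduces the observed 1.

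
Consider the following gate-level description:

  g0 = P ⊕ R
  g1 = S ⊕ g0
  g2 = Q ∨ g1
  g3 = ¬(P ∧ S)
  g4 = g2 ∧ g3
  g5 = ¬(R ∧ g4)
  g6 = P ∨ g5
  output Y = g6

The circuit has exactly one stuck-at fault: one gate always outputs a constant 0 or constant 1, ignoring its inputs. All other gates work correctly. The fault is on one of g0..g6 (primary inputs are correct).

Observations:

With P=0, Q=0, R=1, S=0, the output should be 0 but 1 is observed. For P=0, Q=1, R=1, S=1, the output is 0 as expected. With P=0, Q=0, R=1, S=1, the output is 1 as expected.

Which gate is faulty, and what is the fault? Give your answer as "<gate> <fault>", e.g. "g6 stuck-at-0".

Fault-free values for test 1 (P=0, Q=0, R=1, S=0): g0=1, g1=1, g2=1, g3=1, g4=1, g5=0, g6=0, giving Y=0. Observed 1.
Test 1: faults giving observed 1 are {g0 stuck-at-0, g1 stuck-at-0, g2 stuck-at-0, g3 stuck-at-0, g4 stuck-at-0, g5 stuck-at-1, g6 stuck-at-1}.
Test 2 (P=0, Q=1, R=1, S=1): fault-free g0=1, g1=0, g2=1, g3=1, g4=1, g5=0, g6=0 → 0; observed 0. Eliminates g2 stuck-at-0, g3 stuck-at-0, g4 stuck-at-0, g5 stuck-at-1, g6 stuck-at-1.
Test 3 (P=0, Q=0, R=1, S=1): fault-free g0=1, g1=0, g2=0, g3=1, g4=0, g5=1, g6=1 → 1; observed 1. Eliminates g0 stuck-at-0.
Only g1 stuck-at-0 is consistent with every test.

g1 stuck-at-0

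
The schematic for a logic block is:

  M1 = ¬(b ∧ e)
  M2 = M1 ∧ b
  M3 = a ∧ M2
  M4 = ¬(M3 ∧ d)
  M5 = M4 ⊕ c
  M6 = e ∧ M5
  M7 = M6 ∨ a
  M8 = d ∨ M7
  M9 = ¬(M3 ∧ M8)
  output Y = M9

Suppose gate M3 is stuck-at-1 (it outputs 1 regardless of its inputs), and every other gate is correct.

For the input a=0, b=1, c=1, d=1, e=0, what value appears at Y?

Propagate with M3 forced: M1=1, M2=1, M3=1 [stuck-at-1], M4=0, M5=1, M6=0, M7=0, M8=1, M9=0.
So Y = 0. (Without the fault it would be 1.)

0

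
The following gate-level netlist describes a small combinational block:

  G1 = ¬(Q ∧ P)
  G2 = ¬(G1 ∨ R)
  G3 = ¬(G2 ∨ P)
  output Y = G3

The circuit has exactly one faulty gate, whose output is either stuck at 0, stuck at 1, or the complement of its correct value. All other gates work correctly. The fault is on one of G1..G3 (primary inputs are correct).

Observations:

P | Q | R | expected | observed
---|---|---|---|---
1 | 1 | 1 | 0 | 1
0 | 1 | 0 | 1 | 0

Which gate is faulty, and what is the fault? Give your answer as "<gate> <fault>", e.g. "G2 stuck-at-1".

G3 inverted output

Fault-free values for test 1 (P=1, Q=1, R=1): G1=0, G2=0, G3=0, giving Y=0. Observed 1.
Test 1: faults giving observed 1 are {G3 stuck-at-1, G3 inverted output}.
Test 2 (P=0, Q=1, R=0): fault-free G1=1, G2=0, G3=1 → 1; observed 0. Eliminates G3 stuck-at-1.
Only G3 inverted output is consistent with every test.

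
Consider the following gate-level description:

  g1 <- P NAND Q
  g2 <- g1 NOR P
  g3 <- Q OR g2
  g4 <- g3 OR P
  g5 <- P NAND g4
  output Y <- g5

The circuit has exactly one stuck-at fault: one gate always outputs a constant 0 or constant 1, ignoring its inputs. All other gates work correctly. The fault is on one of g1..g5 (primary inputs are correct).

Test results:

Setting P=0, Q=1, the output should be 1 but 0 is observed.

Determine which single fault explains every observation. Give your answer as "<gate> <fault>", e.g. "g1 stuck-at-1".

g5 stuck-at-0

Fault-free values for test 1 (P=0, Q=1): g1=1, g2=0, g3=1, g4=1, g5=1, giving Y=1. Observed 0.
Test 1: faults giving observed 0 are {g5 stuck-at-0}.
Only g5 stuck-at-0 is consistent with every test.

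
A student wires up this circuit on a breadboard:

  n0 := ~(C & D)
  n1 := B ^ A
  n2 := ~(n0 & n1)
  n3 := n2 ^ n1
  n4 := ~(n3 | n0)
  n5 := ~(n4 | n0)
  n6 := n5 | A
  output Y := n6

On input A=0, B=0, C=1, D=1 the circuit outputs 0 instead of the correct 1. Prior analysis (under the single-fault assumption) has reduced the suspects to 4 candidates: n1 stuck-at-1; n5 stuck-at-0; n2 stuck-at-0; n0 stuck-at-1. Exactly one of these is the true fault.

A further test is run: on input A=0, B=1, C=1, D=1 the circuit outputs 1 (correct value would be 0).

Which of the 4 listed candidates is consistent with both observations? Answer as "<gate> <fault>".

Evaluate each candidate on input A=0, B=1, C=1, D=1:
  n1 stuck-at-1: n0=0, n1=1 [stuck-at-1], n2=1, n3=0, n4=1, n5=0, n6=0 → 0 — eliminated
  n5 stuck-at-0: n0=0, n1=1, n2=1, n3=0, n4=1, n5=0 [stuck-at-0], n6=0 → 0 — eliminated
  n2 stuck-at-0: n0=0, n1=1, n2=0 [stuck-at-0], n3=1, n4=0, n5=1, n6=1 → 1 — matches
  n0 stuck-at-1: n0=1 [stuck-at-1], n1=1, n2=0, n3=1, n4=0, n5=0, n6=0 → 0 — eliminated
Only n2 stuck-at-0 reproduces the observed 1.

n2 stuck-at-0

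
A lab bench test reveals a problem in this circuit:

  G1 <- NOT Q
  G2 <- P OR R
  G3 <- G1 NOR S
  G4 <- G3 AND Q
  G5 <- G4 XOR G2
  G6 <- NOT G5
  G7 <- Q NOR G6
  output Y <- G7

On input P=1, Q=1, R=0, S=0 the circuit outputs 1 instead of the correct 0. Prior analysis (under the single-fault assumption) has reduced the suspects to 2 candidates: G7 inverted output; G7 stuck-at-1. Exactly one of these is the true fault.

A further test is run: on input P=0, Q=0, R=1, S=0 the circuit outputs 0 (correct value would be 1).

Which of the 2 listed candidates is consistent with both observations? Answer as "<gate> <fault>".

G7 inverted output

Evaluate each candidate on input P=0, Q=0, R=1, S=0:
  G7 inverted output: G1=1, G2=1, G3=0, G4=0, G5=1, G6=0, G7=0 [inverted output] → 0 — matches
  G7 stuck-at-1: G1=1, G2=1, G3=0, G4=0, G5=1, G6=0, G7=1 [stuck-at-1] → 1 — eliminated
Only G7 inverted output reproduces the observed 0.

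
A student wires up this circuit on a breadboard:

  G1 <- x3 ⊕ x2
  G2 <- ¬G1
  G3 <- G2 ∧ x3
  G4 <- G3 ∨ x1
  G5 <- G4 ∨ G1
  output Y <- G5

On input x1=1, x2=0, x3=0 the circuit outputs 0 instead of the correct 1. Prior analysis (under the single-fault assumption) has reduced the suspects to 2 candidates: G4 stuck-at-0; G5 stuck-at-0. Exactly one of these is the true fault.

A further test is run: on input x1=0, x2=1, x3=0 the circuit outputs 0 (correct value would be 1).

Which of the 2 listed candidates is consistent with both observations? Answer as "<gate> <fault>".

G5 stuck-at-0

Evaluate each candidate on input x1=0, x2=1, x3=0:
  G4 stuck-at-0: G1=1, G2=0, G3=0, G4=0 [stuck-at-0], G5=1 → 1 — eliminated
  G5 stuck-at-0: G1=1, G2=0, G3=0, G4=0, G5=0 [stuck-at-0] → 0 — matches
Only G5 stuck-at-0 reproduces the observed 0.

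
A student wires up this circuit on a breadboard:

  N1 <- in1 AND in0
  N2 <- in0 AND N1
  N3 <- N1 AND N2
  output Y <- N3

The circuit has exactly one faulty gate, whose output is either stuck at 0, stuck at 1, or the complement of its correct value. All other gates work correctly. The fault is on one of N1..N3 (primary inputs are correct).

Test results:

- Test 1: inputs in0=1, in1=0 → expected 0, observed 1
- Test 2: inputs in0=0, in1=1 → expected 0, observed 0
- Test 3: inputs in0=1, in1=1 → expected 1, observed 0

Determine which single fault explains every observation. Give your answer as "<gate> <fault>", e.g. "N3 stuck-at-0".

N1 inverted output

Fault-free values for test 1 (in0=1, in1=0): N1=0, N2=0, N3=0, giving Y=0. Observed 1.
Test 1: faults giving observed 1 are {N1 stuck-at-1, N1 inverted output, N3 stuck-at-1, N3 inverted output}.
Test 2 (in0=0, in1=1): fault-free N1=0, N2=0, N3=0 → 0; observed 0. Eliminates N3 stuck-at-1, N3 inverted output.
Test 3 (in0=1, in1=1): fault-free N1=1, N2=1, N3=1 → 1; observed 0. Eliminates N1 stuck-at-1.
Only N1 inverted output is consistent with every test.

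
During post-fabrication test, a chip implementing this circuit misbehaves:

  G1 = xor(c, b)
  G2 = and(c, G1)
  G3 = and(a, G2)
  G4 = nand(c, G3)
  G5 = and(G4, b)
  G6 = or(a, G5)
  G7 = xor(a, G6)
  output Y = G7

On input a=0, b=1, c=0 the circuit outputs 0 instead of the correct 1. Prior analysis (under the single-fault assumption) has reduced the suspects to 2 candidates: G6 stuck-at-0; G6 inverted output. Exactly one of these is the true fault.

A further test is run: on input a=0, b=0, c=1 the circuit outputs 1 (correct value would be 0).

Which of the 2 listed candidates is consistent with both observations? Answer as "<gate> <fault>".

G6 inverted output

Evaluate each candidate on input a=0, b=0, c=1:
  G6 stuck-at-0: G1=1, G2=1, G3=0, G4=1, G5=0, G6=0 [stuck-at-0], G7=0 → 0 — eliminated
  G6 inverted output: G1=1, G2=1, G3=0, G4=1, G5=0, G6=1 [inverted output], G7=1 → 1 — matches
Only G6 inverted output reproduces the observed 1.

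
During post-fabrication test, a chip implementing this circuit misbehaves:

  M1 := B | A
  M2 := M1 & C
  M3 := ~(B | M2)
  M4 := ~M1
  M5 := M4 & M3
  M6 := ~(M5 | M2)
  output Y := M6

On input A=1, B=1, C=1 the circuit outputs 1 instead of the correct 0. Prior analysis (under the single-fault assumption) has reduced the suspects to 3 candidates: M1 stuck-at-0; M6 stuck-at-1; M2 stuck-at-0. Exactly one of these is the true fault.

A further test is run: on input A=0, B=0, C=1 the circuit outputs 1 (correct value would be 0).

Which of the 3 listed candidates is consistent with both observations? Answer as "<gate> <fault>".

Evaluate each candidate on input A=0, B=0, C=1:
  M1 stuck-at-0: M1=0 [stuck-at-0], M2=0, M3=1, M4=1, M5=1, M6=0 → 0 — eliminated
  M6 stuck-at-1: M1=0, M2=0, M3=1, M4=1, M5=1, M6=1 [stuck-at-1] → 1 — matches
  M2 stuck-at-0: M1=0, M2=0 [stuck-at-0], M3=1, M4=1, M5=1, M6=0 → 0 — eliminated
Only M6 stuck-at-1 reproduces the observed 1.

M6 stuck-at-1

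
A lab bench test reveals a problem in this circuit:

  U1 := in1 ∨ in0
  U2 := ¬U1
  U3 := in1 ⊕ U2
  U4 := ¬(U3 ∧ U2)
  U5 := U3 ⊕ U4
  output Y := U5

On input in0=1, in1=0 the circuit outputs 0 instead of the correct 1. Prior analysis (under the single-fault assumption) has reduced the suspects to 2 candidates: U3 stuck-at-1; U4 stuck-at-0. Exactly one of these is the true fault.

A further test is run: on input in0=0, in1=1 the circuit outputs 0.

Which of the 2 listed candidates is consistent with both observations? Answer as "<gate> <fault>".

Evaluate each candidate on input in0=0, in1=1:
  U3 stuck-at-1: U1=1, U2=0, U3=1 [stuck-at-1], U4=1, U5=0 → 0 — matches
  U4 stuck-at-0: U1=1, U2=0, U3=1, U4=0 [stuck-at-0], U5=1 → 1 — eliminated
Only U3 stuck-at-1 reproduces the observed 0.

U3 stuck-at-1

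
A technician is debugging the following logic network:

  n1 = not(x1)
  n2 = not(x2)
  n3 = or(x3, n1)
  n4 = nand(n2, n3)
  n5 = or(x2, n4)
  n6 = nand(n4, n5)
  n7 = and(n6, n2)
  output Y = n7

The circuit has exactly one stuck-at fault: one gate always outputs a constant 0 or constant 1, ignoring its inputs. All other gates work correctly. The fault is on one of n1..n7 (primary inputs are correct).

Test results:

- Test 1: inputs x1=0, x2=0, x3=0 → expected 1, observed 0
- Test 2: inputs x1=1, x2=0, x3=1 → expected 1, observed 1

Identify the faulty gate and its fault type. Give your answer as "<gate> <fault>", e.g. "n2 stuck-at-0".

n1 stuck-at-0

Fault-free values for test 1 (x1=0, x2=0, x3=0): n1=1, n2=1, n3=1, n4=0, n5=0, n6=1, n7=1, giving Y=1. Observed 0.
Test 1: faults giving observed 0 are {n1 stuck-at-0, n2 stuck-at-0, n3 stuck-at-0, n4 stuck-at-1, n6 stuck-at-0, n7 stuck-at-0}.
Test 2 (x1=1, x2=0, x3=1): fault-free n1=0, n2=1, n3=1, n4=0, n5=0, n6=1, n7=1 → 1; observed 1. Eliminates n2 stuck-at-0, n3 stuck-at-0, n4 stuck-at-1, n6 stuck-at-0, n7 stuck-at-0.
Only n1 stuck-at-0 is consistent with every test.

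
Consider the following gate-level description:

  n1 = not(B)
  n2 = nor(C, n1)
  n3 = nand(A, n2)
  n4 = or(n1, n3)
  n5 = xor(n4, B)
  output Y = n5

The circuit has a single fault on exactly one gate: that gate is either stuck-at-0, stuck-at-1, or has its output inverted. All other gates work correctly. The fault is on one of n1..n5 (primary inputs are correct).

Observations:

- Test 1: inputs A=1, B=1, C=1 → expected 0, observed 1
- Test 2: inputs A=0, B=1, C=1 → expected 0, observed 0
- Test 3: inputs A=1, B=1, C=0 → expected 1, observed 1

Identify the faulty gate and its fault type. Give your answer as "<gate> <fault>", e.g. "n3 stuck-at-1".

Fault-free values for test 1 (A=1, B=1, C=1): n1=0, n2=0, n3=1, n4=1, n5=0, giving Y=0. Observed 1.
Test 1: faults giving observed 1 are {n2 stuck-at-1, n2 inverted output, n3 stuck-at-0, n3 inverted output, n4 stuck-at-0, n4 inverted output, n5 stuck-at-1, n5 inverted output}.
Test 2 (A=0, B=1, C=1): fault-free n1=0, n2=0, n3=1, n4=1, n5=0 → 0; observed 0. Eliminates n3 stuck-at-0, n3 inverted output, n4 stuck-at-0, n4 inverted output, n5 stuck-at-1, n5 inverted output.
Test 3 (A=1, B=1, C=0): fault-free n1=0, n2=1, n3=0, n4=0, n5=1 → 1; observed 1. Eliminates n2 inverted output.
Only n2 stuck-at-1 is consistent with every test.

n2 stuck-at-1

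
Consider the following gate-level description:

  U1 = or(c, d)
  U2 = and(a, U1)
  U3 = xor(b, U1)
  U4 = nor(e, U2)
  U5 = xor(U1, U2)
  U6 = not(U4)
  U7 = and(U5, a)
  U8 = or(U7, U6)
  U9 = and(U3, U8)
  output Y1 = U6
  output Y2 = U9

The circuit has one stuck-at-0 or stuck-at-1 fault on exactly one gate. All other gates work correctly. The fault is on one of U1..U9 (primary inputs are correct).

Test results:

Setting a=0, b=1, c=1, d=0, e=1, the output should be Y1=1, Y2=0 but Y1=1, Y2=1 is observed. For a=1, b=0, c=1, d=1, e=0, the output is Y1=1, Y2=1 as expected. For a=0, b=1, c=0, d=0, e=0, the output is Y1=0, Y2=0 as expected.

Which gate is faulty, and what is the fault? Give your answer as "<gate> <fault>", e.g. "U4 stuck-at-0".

U3 stuck-at-1

Fault-free values for test 1 (a=0, b=1, c=1, d=0, e=1): U1=1, U2=0, U3=0, U4=0, U5=1, U6=1, U7=0, U8=1, U9=0, giving Y1=1, Y2=0. Observed Y1=1, Y2=1.
Test 1: faults giving observed Y1=1, Y2=1 are {U1 stuck-at-0, U3 stuck-at-1, U9 stuck-at-1}.
Test 2 (a=1, b=0, c=1, d=1, e=0): fault-free U1=1, U2=1, U3=1, U4=0, U5=0, U6=1, U7=0, U8=1, U9=1 → Y1=1, Y2=1; observed Y1=1, Y2=1. Eliminates U1 stuck-at-0.
Test 3 (a=0, b=1, c=0, d=0, e=0): fault-free U1=0, U2=0, U3=1, U4=1, U5=0, U6=0, U7=0, U8=0, U9=0 → Y1=0, Y2=0; observed Y1=0, Y2=0. Eliminates U9 stuck-at-1.
Only U3 stuck-at-1 is consistent with every test.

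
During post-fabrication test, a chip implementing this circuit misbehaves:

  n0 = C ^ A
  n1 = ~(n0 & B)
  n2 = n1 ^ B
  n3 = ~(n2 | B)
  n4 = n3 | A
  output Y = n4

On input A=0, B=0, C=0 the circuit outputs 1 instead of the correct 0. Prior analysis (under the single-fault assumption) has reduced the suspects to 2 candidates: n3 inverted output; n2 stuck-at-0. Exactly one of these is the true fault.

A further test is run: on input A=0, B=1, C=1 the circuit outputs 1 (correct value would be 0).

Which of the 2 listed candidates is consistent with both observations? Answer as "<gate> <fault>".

n3 inverted output

Evaluate each candidate on input A=0, B=1, C=1:
  n3 inverted output: n0=1, n1=0, n2=1, n3=1 [inverted output], n4=1 → 1 — matches
  n2 stuck-at-0: n0=1, n1=0, n2=0 [stuck-at-0], n3=0, n4=0 → 0 — eliminated
Only n3 inverted output reproduces the observed 1.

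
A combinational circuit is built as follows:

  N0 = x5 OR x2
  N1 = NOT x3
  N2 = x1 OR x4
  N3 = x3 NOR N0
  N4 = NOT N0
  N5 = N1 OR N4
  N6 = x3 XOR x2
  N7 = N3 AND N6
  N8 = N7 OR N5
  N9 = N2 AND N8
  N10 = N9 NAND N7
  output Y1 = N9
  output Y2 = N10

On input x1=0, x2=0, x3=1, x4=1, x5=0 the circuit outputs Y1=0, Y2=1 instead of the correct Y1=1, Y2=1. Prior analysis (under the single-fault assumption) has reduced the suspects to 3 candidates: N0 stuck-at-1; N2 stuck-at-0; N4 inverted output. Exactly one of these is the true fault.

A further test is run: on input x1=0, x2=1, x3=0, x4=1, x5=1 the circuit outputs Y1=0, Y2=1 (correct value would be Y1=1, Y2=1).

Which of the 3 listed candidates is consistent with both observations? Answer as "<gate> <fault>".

N2 stuck-at-0

Evaluate each candidate on input x1=0, x2=1, x3=0, x4=1, x5=1:
  N0 stuck-at-1: N0=1 [stuck-at-1], N1=1, N2=1, N3=0, N4=0, N5=1, N6=1, N7=0, N8=1, N9=1, N10=1 → Y1=1, Y2=1 — eliminated
  N2 stuck-at-0: N0=1, N1=1, N2=0 [stuck-at-0], N3=0, N4=0, N5=1, N6=1, N7=0, N8=1, N9=0, N10=1 → Y1=0, Y2=1 — matches
  N4 inverted output: N0=1, N1=1, N2=1, N3=0, N4=1 [inverted output], N5=1, N6=1, N7=0, N8=1, N9=1, N10=1 → Y1=1, Y2=1 — eliminated
Only N2 stuck-at-0 reproduces the observed Y1=0, Y2=1.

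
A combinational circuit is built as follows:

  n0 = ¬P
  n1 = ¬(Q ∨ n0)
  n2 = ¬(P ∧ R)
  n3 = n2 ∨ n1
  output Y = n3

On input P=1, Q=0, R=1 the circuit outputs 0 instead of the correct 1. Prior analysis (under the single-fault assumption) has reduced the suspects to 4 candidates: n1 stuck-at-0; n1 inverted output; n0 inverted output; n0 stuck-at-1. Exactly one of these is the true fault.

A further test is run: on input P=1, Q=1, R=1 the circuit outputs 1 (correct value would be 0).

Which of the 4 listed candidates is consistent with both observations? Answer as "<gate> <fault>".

Evaluate each candidate on input P=1, Q=1, R=1:
  n1 stuck-at-0: n0=0, n1=0 [stuck-at-0], n2=0, n3=0 → 0 — eliminated
  n1 inverted output: n0=0, n1=1 [inverted output], n2=0, n3=1 → 1 — matches
  n0 inverted output: n0=1 [inverted output], n1=0, n2=0, n3=0 → 0 — eliminated
  n0 stuck-at-1: n0=1 [stuck-at-1], n1=0, n2=0, n3=0 → 0 — eliminated
Only n1 inverted output reproduces the observed 1.

n1 inverted output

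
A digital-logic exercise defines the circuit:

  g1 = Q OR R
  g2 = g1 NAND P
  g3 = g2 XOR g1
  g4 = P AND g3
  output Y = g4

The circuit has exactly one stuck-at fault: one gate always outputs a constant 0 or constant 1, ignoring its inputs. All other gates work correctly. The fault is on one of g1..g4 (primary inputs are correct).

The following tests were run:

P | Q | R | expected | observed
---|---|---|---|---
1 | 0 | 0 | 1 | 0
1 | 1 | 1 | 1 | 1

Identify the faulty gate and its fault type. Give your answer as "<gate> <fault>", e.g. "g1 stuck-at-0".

Fault-free values for test 1 (P=1, Q=0, R=0): g1=0, g2=1, g3=1, g4=1, giving Y=1. Observed 0.
Test 1: faults giving observed 0 are {g2 stuck-at-0, g3 stuck-at-0, g4 stuck-at-0}.
Test 2 (P=1, Q=1, R=1): fault-free g1=1, g2=0, g3=1, g4=1 → 1; observed 1. Eliminates g3 stuck-at-0, g4 stuck-at-0.
Only g2 stuck-at-0 is consistent with every test.

g2 stuck-at-0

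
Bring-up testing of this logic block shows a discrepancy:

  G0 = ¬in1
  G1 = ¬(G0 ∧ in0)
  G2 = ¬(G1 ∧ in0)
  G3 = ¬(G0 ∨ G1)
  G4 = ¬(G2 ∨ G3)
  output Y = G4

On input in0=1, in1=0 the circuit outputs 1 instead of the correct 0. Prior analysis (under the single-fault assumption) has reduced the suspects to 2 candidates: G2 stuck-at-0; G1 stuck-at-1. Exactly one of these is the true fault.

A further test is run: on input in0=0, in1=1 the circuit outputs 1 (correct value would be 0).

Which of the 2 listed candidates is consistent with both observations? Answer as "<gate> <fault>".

G2 stuck-at-0

Evaluate each candidate on input in0=0, in1=1:
  G2 stuck-at-0: G0=0, G1=1, G2=0 [stuck-at-0], G3=0, G4=1 → 1 — matches
  G1 stuck-at-1: G0=0, G1=1 [stuck-at-1], G2=1, G3=0, G4=0 → 0 — eliminated
Only G2 stuck-at-0 reproduces the observed 1.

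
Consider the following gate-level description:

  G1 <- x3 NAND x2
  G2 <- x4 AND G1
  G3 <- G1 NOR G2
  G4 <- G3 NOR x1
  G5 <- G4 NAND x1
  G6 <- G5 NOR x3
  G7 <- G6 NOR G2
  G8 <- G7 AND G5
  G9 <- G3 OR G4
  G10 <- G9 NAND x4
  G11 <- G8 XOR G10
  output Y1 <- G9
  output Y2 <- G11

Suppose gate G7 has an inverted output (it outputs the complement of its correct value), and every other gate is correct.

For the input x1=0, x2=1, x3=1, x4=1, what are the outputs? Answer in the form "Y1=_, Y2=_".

Propagate with G7 forced: G1=0, G2=0, G3=1, G4=0, G5=1, G6=0, G7=0 [inverted output], G8=0, G9=1, G10=0, G11=0.
So the outputs are Y1=1, Y2=0. (Without the fault they would be Y1=1, Y2=1.)

Y1=1, Y2=0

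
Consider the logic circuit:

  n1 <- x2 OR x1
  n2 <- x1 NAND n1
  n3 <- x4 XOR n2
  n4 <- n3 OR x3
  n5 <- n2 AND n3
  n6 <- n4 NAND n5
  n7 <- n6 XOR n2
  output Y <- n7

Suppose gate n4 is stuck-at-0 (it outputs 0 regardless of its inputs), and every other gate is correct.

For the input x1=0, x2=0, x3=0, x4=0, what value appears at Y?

0

Propagate with n4 forced: n1=0, n2=1, n3=1, n4=0 [stuck-at-0], n5=1, n6=1, n7=0.
So Y = 0. (Without the fault it would be 1.)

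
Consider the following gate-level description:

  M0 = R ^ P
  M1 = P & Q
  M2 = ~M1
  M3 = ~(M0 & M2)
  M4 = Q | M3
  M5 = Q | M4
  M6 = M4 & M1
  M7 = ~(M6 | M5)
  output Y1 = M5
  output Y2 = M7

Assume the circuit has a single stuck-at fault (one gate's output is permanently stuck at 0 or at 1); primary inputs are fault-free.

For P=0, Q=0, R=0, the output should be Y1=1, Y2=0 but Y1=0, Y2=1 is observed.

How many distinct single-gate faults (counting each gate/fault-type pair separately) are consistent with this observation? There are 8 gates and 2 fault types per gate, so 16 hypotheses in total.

Fault-free: M0=0, M1=0, M2=1, M3=1, M4=1, M5=1, M6=0, M7=0 → Y1=1, Y2=0. Observed Y1=0, Y2=1.
  M0: stuck-at-1 ✓; others ✗
  M1: none of the 2 fault types match ✗
  M2: none of the 2 fault types match ✗
  M3: stuck-at-0 ✓; others ✗
  M4: stuck-at-0 ✓; others ✗
  M5: stuck-at-0 ✓; others ✗
  M6: none of the 2 fault types match ✗
  M7: none of the 2 fault types match ✗
Consistent faults: {M0 stuck-at-1, M3 stuck-at-0, M4 stuck-at-0, M5 stuck-at-0} — 4 in all.

4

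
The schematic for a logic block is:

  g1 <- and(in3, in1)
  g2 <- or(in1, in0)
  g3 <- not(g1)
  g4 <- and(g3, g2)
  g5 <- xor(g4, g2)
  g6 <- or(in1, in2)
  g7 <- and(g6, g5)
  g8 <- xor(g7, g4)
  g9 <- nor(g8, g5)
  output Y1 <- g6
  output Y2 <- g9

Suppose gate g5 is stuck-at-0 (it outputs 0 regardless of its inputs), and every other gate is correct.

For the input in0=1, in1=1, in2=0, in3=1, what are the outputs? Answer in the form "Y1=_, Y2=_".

Y1=1, Y2=1

Propagate with g5 forced: g1=1, g2=1, g3=0, g4=0, g5=0 [stuck-at-0], g6=1, g7=0, g8=0, g9=1.
So the outputs are Y1=1, Y2=1. (Without the fault they would be Y1=1, Y2=0.)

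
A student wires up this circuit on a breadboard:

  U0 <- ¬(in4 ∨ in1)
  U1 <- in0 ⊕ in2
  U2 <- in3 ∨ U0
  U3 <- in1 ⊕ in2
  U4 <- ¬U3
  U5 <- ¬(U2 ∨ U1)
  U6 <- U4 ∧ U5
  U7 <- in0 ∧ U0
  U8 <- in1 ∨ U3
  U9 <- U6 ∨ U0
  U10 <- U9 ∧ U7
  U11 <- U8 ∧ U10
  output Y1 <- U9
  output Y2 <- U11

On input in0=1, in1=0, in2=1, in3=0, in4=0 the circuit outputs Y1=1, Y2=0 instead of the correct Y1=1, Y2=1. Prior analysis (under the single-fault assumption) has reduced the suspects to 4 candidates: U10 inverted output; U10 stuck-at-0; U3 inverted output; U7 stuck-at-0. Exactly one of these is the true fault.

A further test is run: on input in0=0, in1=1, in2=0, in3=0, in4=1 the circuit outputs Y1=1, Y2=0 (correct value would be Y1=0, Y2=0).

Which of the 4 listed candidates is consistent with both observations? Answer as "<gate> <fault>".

U3 inverted output

Evaluate each candidate on input in0=0, in1=1, in2=0, in3=0, in4=1:
  U10 inverted output: U0=0, U1=0, U2=0, U3=1, U4=0, U5=1, U6=0, U7=0, U8=1, U9=0, U10=1 [inverted output], U11=1 → Y1=0, Y2=1 — eliminated
  U10 stuck-at-0: U0=0, U1=0, U2=0, U3=1, U4=0, U5=1, U6=0, U7=0, U8=1, U9=0, U10=0 [stuck-at-0], U11=0 → Y1=0, Y2=0 — eliminated
  U3 inverted output: U0=0, U1=0, U2=0, U3=0 [inverted output], U4=1, U5=1, U6=1, U7=0, U8=1, U9=1, U10=0, U11=0 → Y1=1, Y2=0 — matches
  U7 stuck-at-0: U0=0, U1=0, U2=0, U3=1, U4=0, U5=1, U6=0, U7=0 [stuck-at-0], U8=1, U9=0, U10=0, U11=0 → Y1=0, Y2=0 — eliminated
Only U3 inverted output reproduces the observed Y1=1, Y2=0.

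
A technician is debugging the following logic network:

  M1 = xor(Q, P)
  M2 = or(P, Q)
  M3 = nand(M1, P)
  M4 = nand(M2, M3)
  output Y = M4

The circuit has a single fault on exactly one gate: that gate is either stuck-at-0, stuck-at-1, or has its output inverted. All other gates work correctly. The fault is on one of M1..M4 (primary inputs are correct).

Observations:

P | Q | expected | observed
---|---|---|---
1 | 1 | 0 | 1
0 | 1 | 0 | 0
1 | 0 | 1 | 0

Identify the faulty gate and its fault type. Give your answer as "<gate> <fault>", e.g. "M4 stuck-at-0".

M1 inverted output

Fault-free values for test 1 (P=1, Q=1): M1=0, M2=1, M3=1, M4=0, giving Y=0. Observed 1.
Test 1: faults giving observed 1 are {M1 stuck-at-1, M1 inverted output, M2 stuck-at-0, M2 inverted output, M3 stuck-at-0, M3 inverted output, M4 stuck-at-1, M4 inverted output}.
Test 2 (P=0, Q=1): fault-free M1=1, M2=1, M3=1, M4=0 → 0; observed 0. Eliminates M2 stuck-at-0, M2 inverted output, M3 stuck-at-0, M3 inverted output, M4 stuck-at-1, M4 inverted output.
Test 3 (P=1, Q=0): fault-free M1=1, M2=1, M3=0, M4=1 → 1; observed 0. Eliminates M1 stuck-at-1.
Only M1 inverted output is consistent with every test.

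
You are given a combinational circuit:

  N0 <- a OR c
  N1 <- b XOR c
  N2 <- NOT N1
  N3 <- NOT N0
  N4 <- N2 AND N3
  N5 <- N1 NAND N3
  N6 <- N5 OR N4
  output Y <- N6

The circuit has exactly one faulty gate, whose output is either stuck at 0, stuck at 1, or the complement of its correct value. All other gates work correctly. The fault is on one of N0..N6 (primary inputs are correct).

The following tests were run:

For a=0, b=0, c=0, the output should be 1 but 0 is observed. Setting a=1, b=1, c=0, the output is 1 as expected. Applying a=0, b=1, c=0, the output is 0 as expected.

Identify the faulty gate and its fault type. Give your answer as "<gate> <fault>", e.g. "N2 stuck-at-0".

Fault-free values for test 1 (a=0, b=0, c=0): N0=0, N1=0, N2=1, N3=1, N4=1, N5=1, N6=1, giving Y=1. Observed 0.
Test 1: faults giving observed 0 are {N1 stuck-at-1, N1 inverted output, N6 stuck-at-0, N6 inverted output}.
Test 2 (a=1, b=1, c=0): fault-free N0=1, N1=1, N2=0, N3=0, N4=0, N5=1, N6=1 → 1; observed 1. Eliminates N6 stuck-at-0, N6 inverted output.
Test 3 (a=0, b=1, c=0): fault-free N0=0, N1=1, N2=0, N3=1, N4=0, N5=0, N6=0 → 0; observed 0. Eliminates N1 inverted output.
Only N1 stuck-at-1 is consistent with every test.

N1 stuck-at-1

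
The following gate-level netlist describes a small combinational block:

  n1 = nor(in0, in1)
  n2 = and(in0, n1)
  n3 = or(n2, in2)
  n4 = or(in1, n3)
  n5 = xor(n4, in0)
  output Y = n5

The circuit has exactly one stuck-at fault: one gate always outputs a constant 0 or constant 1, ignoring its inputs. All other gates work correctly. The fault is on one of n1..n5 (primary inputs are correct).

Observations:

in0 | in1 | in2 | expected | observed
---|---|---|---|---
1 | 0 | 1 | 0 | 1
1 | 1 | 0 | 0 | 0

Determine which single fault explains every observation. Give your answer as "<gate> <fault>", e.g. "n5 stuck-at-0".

Fault-free values for test 1 (in0=1, in1=0, in2=1): n1=0, n2=0, n3=1, n4=1, n5=0, giving Y=0. Observed 1.
Test 1: faults giving observed 1 are {n3 stuck-at-0, n4 stuck-at-0, n5 stuck-at-1}.
Test 2 (in0=1, in1=1, in2=0): fault-free n1=0, n2=0, n3=0, n4=1, n5=0 → 0; observed 0. Eliminates n4 stuck-at-0, n5 stuck-at-1.
Only n3 stuck-at-0 is consistent with every test.

n3 stuck-at-0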